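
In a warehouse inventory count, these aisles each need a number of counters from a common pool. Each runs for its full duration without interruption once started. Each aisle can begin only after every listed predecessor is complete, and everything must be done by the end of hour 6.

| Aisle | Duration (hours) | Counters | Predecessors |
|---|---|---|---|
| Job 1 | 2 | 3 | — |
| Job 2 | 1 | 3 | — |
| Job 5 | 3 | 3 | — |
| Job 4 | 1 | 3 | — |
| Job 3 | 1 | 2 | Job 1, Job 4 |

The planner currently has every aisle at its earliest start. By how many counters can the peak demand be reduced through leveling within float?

Early-start peak: h1:12  h2:6  h3:5  h4:0  h5:0  h6:0 ⇒ 12.
Leveled (Job 1@1, Job 2@1, Job 5@2, Job 4@3, Job 3@4): h1:6  h2:6  h3:6  h4:5  h5:0  h6:0 ⇒ 6.
Reduction 12 − 6 = 6.

6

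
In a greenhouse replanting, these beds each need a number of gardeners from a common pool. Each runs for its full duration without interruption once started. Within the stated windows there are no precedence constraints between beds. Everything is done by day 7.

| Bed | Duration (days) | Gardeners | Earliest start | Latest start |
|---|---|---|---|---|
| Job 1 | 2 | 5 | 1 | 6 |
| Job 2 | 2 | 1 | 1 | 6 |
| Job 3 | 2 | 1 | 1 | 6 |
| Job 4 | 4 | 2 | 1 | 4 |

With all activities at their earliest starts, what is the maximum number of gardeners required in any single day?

Early-start schedule: Job 1@1, Job 2@1, Job 3@1, Job 4@1.
Load per day: day 1: 9, day 2: 9, day 3: 2, day 4: 2, day 5: 0, day 6: 0, day 7: 0.
Peak is 9.

9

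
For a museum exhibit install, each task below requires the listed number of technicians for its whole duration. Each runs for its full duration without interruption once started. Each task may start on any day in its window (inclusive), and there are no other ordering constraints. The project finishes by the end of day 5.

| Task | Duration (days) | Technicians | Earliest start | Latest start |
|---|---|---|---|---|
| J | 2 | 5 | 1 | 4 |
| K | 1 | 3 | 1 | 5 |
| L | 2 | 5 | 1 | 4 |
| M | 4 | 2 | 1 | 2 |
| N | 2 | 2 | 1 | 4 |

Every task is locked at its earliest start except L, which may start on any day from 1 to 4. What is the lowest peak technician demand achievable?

L@1: d1:17  d2:14  d3:2  d4:2  d5:0 → peak 17
L@2: d1:12  d2:14  d3:7  d4:2  d5:0 → peak 14
L@3: d1:12  d2:9  d3:7  d4:7  d5:0 → peak 12
L@4: d1:12  d2:9  d3:2  d4:7  d5:5 → peak 12
Best is L@3, peak 12.

12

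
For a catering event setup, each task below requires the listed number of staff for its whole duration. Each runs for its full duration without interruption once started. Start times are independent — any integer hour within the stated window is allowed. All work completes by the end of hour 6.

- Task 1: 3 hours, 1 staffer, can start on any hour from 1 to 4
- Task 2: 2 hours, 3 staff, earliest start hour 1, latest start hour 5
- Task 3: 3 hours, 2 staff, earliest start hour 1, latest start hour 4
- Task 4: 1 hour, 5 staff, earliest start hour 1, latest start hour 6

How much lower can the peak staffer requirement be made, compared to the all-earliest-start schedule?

Early-start peak: h1:11  h2:6  h3:3  h4:0  h5:0  h6:0 ⇒ 11.
Leveled (Task 1@1, Task 2@1, Task 3@3, Task 4@6): h1:4  h2:4  h3:3  h4:2  h5:2  h6:5 ⇒ 5.
Reduction 11 − 5 = 6.

6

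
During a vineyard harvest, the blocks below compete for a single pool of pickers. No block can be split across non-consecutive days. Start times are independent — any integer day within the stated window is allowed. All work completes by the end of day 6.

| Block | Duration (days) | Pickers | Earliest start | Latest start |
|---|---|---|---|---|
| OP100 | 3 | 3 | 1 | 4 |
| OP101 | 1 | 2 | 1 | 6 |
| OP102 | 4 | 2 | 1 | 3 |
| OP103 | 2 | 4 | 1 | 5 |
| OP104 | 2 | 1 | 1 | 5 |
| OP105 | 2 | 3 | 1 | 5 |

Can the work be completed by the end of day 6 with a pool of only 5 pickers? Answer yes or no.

Total picker-days = 35; over 6 days the average is 35/6 > 5, so some day must exceed 5.

no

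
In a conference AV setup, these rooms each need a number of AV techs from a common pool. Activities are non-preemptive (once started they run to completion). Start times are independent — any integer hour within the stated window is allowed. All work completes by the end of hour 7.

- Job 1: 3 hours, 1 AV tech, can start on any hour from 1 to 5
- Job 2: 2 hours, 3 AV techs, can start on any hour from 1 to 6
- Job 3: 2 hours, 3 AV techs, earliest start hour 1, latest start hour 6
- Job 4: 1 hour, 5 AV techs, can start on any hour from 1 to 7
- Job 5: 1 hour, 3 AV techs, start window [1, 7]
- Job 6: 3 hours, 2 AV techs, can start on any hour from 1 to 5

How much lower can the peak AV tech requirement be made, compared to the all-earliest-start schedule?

12

Early-start peak: h1:17  h2:9  h3:3  h4:0  h5:0  h6:0  h7:0 ⇒ 17.
Leveled (Job 1@1, Job 2@1, Job 3@3, Job 4@7, Job 5@5, Job 6@4): h1:4  h2:4  h3:4  h4:5  h5:5  h6:2  h7:5 ⇒ 5.
Reduction 17 − 5 = 12.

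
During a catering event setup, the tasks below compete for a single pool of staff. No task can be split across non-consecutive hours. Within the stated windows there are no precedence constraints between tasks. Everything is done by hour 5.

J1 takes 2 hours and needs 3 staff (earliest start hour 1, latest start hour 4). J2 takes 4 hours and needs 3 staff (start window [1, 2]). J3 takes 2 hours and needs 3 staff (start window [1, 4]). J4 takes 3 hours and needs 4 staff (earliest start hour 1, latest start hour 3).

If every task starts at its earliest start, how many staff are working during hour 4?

At early start, hour 4 has: J2.
Demand: 3 = 3.

3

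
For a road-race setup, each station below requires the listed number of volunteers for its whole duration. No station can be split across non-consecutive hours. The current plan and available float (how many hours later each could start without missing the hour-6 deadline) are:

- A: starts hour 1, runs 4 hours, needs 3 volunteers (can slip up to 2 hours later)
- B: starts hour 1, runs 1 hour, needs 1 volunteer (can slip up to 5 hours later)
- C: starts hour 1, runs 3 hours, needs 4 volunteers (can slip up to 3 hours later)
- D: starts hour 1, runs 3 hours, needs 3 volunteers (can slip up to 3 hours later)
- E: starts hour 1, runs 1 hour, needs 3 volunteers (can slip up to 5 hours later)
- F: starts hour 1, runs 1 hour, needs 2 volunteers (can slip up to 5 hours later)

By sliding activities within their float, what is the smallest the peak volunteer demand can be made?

Early-start (A@1, B@1, C@1, D@1, E@1, F@1) gives peak 16: h1:16  h2:10  h3:10  h4:3  h5:0  h6:0.
Shift C→4, E→5, F→6.
Schedule A@1, B@1, C@4, D@1, E@5, F@6: h1:7  h2:6  h3:6  h4:7  h5:7  h6:6 — peak 7.
Total volunteer-hours = 39 over 6 hours ⇒ peak ≥ ⌈39/6⌉ = 7, so 7 is optimal.

7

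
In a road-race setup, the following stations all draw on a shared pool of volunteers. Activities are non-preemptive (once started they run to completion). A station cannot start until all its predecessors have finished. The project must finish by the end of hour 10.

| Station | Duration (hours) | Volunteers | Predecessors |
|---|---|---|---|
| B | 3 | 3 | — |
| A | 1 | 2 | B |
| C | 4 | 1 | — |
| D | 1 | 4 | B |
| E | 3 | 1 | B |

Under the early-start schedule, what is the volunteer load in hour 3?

4

At early start, hour 3 has: B, C.
Demand: 3 + 1 = 4.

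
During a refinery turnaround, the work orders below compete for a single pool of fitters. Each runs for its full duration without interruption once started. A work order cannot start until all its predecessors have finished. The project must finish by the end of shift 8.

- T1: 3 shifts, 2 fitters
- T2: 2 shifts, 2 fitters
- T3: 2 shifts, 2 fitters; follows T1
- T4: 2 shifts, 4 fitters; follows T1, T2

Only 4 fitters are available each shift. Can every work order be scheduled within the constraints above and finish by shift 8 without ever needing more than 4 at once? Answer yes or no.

yes

Schedule T1@1, T2@1, T3@4, T4@6: s1:4  s2:4  s3:2  s4:2  s5:2  s6:4  s7:4  s8:0 — peak 4 ≤ 4.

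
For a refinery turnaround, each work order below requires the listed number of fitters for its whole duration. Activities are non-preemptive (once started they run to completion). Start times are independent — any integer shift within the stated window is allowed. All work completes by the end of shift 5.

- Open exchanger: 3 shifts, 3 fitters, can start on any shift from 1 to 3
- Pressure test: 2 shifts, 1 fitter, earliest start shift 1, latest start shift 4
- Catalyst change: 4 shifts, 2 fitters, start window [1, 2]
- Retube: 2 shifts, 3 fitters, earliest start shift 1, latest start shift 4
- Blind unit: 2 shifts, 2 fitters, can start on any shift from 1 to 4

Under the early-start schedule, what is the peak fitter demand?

11

Early-start schedule: Open exchanger@1, Pressure test@1, Catalyst change@1, Retube@1, Blind unit@1.
Load per shift: shift 1: 11, shift 2: 11, shift 3: 5, shift 4: 2, shift 5: 0.
Peak is 11.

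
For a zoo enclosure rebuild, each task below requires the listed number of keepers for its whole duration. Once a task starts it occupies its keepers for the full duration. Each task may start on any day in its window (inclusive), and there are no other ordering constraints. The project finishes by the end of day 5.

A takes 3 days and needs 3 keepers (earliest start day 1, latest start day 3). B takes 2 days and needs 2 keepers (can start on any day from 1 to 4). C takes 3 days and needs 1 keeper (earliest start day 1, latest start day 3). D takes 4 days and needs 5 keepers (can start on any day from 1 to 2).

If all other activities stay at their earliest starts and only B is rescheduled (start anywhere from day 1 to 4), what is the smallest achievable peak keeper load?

9

B@1: d1:11  d2:11  d3:9  d4:5  d5:0 → peak 11
B@2: d1:9  d2:11  d3:11  d4:5  d5:0 → peak 11
B@3: d1:9  d2:9  d3:11  d4:7  d5:0 → peak 11
B@4: d1:9  d2:9  d3:9  d4:7  d5:2 → peak 9
Best is B@4, peak 9.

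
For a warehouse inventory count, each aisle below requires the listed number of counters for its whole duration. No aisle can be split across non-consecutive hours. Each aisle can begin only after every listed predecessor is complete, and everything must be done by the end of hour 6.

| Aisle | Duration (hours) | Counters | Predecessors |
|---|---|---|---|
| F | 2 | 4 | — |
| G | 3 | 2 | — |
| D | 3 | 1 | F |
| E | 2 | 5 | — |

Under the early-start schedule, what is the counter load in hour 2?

11

At early start, hour 2 has: F, G, E.
Demand: 4 + 2 + 5 = 11.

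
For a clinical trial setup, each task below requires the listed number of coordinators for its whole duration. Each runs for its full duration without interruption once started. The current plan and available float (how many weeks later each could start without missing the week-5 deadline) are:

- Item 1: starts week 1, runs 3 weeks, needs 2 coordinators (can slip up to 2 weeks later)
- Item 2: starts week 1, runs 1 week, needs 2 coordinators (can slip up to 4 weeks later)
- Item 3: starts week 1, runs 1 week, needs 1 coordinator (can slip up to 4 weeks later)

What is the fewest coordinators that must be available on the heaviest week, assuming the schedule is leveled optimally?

2

Early-start (Item 1@1, Item 2@1, Item 3@1) gives peak 5: w1:5  w2:2  w3:2  w4:0  w5:0.
Shift Item 2→4, Item 3→5.
Schedule Item 1@1, Item 2@4, Item 3@5: w1:2  w2:2  w3:2  w4:2  w5:1 — peak 2.
Total coordinator-weeks = 9 over 5 weeks ⇒ peak ≥ ⌈9/5⌉ = 2, so 2 is optimal.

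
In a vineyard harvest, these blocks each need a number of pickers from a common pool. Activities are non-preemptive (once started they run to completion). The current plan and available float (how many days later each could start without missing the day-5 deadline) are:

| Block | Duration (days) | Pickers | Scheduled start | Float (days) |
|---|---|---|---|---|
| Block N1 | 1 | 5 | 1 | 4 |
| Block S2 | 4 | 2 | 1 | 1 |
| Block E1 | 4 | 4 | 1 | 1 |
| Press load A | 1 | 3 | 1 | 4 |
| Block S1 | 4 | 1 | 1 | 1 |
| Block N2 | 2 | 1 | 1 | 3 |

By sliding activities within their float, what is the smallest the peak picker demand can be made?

8

Early-start (Block N1@1, Block S2@1, Block E1@1, Press load A@1, Block S1@1, Block N2@1) gives peak 16: d1:16  d2:8  d3:7  d4:7  d5:0.
Shift Block E1→2, Press load A→5, Block N2→2.
Schedule Block N1@1, Block S2@1, Block E1@2, Press load A@5, Block S1@1, Block N2@2: d1:8  d2:8  d3:8  d4:7  d5:7 — peak 8.
Total picker-days = 38 over 5 days ⇒ peak ≥ ⌈38/5⌉ = 8, so 8 is optimal.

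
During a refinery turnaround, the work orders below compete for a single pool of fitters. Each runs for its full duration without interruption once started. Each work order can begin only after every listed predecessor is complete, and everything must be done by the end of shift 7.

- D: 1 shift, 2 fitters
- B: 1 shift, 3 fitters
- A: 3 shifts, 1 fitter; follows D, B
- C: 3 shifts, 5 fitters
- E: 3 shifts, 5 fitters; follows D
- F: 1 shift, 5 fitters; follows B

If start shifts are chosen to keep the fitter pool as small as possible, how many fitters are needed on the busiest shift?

8

Early-start (D@1, B@1, A@2, C@1, E@2, F@2) gives peak 16: s1:10  s2:16  s3:11  s4:6  s5:0  s6:0  s7:0.
Shift B→2, A→3, E→4, F→7.
Schedule D@1, B@2, A@3, C@1, E@4, F@7: s1:7  s2:8  s3:6  s4:6  s5:6  s6:5  s7:5 — peak 8.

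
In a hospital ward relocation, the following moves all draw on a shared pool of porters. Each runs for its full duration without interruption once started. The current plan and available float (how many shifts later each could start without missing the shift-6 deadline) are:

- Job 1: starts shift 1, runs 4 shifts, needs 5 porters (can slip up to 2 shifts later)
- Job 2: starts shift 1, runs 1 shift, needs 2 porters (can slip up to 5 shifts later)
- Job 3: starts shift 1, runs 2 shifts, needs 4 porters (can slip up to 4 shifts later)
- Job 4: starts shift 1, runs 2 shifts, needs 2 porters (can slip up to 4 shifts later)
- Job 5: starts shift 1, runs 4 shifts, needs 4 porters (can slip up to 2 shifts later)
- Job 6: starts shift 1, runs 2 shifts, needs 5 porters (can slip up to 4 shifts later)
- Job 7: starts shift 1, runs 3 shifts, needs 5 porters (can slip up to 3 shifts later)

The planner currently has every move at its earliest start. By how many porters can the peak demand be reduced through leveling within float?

Early-start peak: s1:27  s2:25  s3:14  s4:9  s5:0  s6:0 ⇒ 27.
Leveled (Job 1@1, Job 2@1, Job 3@1, Job 4@1, Job 5@3, Job 6@5, Job 7@3): s1:13  s2:11  s3:14  s4:14  s5:14  s6:9 ⇒ 14.
Reduction 27 − 14 = 13.

13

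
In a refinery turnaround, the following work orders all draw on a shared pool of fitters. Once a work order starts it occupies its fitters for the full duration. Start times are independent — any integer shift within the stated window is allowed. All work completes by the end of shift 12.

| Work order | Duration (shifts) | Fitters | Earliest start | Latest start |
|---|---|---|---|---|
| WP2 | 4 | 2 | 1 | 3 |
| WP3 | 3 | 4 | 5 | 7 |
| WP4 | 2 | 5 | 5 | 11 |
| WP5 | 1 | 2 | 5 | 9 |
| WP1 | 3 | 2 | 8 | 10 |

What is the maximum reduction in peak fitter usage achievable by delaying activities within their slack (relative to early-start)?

Early-start peak: s1:2  s2:2  s3:2  s4:2  s5:11  s6:9  s7:4  s8:2  s9:2  s10:2  s11:0  s12:0 ⇒ 11.
Leveled (WP2@1, WP3@5, WP4@11, WP5@8, WP1@8): s1:2  s2:2  s3:2  s4:2  s5:4  s6:4  s7:4  s8:4  s9:2  s10:2  s11:5  s12:5 ⇒ 5.
Reduction 11 − 5 = 6.

6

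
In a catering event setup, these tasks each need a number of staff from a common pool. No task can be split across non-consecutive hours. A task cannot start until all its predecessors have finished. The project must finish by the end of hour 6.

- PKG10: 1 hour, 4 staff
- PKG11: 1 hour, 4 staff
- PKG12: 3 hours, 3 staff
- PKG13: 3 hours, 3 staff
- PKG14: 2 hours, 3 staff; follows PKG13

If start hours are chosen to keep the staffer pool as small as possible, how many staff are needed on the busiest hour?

7

Early-start (PKG10@1, PKG11@1, PKG12@1, PKG13@1, PKG14@4) gives peak 14: h1:14  h2:6  h3:6  h4:3  h5:3  h6:0.
Shift PKG11→2, PKG12→3.
Schedule PKG10@1, PKG11@2, PKG12@3, PKG13@1, PKG14@4: h1:7  h2:7  h3:6  h4:6  h5:6  h6:0 — peak 7.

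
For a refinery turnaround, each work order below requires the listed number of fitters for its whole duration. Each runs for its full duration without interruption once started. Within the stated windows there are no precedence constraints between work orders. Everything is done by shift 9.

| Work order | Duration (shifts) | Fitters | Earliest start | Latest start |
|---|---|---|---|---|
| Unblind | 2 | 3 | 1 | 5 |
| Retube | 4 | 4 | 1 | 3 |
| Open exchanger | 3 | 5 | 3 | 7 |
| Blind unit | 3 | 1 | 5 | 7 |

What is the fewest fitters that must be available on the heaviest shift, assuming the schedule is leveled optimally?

Early-start (Unblind@1, Retube@1, Open exchanger@3, Blind unit@5) gives peak 9: s1:7  s2:7  s3:9  s4:9  s5:6  s6:1  s7:1  s8:0  s9:0.
Shift Retube→3, Open exchanger→7.
Schedule Unblind@1, Retube@3, Open exchanger@7, Blind unit@5: s1:3  s2:3  s3:4  s4:4  s5:5  s6:5  s7:6  s8:5  s9:5 — peak 6.

6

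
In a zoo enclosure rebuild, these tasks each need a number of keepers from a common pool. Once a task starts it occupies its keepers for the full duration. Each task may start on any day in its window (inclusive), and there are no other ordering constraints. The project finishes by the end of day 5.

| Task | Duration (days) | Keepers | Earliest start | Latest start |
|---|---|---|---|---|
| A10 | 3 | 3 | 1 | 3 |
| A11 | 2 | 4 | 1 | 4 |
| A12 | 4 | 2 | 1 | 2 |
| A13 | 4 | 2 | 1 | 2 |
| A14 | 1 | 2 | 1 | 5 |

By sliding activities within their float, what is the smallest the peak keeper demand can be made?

8

Early-start (A10@1, A11@1, A12@1, A13@1, A14@1) gives peak 13: d1:13  d2:11  d3:7  d4:4  d5:0.
Shift A11→4, A14→5.
Schedule A10@1, A11@4, A12@1, A13@1, A14@5: d1:7  d2:7  d3:7  d4:8  d5:6 — peak 8.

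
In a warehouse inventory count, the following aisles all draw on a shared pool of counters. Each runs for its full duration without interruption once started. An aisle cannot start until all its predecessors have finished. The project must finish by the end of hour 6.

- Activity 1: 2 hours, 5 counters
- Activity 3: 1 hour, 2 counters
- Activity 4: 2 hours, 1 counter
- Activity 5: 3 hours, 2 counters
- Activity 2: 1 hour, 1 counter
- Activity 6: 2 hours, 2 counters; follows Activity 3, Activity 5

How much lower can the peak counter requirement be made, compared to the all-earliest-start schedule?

4

Early-start peak: h1:11  h2:8  h3:2  h4:2  h5:2  h6:0 ⇒ 11.
Leveled (Activity 1@1, Activity 3@1, Activity 4@3, Activity 5@2, Activity 2@3, Activity 6@5): h1:7  h2:7  h3:4  h4:3  h5:2  h6:2 ⇒ 7.
Reduction 11 − 7 = 4.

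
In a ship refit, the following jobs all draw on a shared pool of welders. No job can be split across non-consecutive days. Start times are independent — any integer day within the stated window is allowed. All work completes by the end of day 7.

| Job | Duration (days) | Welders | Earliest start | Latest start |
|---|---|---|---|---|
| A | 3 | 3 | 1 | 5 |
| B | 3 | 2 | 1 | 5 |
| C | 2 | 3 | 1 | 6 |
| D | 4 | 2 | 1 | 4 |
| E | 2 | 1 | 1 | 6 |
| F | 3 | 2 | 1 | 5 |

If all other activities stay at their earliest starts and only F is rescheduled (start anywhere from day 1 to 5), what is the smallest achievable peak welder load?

F@1: d1:13  d2:13  d3:9  d4:2  d5:0  d6:0  d7:0 → peak 13
F@2: d1:11  d2:13  d3:9  d4:4  d5:0  d6:0  d7:0 → peak 13
F@3: d1:11  d2:11  d3:9  d4:4  d5:2  d6:0  d7:0 → peak 11
F@4: d1:11  d2:11  d3:7  d4:4  d5:2  d6:2  d7:0 → peak 11
F@5: d1:11  d2:11  d3:7  d4:2  d5:2  d6:2  d7:2 → peak 11
Best is F@3, peak 11.

11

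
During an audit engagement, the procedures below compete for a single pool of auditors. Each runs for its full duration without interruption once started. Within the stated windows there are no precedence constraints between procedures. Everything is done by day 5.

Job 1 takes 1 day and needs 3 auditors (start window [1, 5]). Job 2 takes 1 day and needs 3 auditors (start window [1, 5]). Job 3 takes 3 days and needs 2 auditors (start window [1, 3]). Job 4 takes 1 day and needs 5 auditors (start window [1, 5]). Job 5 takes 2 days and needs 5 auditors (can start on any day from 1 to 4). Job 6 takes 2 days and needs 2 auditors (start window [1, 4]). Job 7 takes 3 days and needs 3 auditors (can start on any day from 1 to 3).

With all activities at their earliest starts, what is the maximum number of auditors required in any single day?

23

Early-start schedule: Job 1@1, Job 2@1, Job 3@1, Job 4@1, Job 5@1, Job 6@1, Job 7@1.
Load per day: day 1: 23, day 2: 12, day 3: 5, day 4: 0, day 5: 0.
Peak is 23.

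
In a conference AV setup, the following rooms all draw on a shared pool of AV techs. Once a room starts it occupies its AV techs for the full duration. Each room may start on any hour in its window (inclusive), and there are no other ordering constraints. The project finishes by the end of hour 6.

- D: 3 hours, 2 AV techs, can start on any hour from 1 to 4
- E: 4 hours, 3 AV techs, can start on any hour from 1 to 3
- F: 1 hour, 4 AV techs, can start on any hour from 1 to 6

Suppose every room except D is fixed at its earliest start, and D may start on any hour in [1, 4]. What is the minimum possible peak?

7

D@1: h1:9  h2:5  h3:5  h4:3  h5:0  h6:0 → peak 9
D@2: h1:7  h2:5  h3:5  h4:5  h5:0  h6:0 → peak 7
D@3: h1:7  h2:3  h3:5  h4:5  h5:2  h6:0 → peak 7
D@4: h1:7  h2:3  h3:3  h4:5  h5:2  h6:2 → peak 7
Best is D@2, peak 7.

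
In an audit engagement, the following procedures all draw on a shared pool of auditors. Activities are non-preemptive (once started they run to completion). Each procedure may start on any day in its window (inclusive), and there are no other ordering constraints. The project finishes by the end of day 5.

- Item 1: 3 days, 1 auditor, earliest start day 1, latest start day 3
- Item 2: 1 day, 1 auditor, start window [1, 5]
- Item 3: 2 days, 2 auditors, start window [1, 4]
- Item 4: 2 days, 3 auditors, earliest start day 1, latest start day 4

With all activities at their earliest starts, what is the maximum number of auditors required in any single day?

7

Early-start schedule: Item 1@1, Item 2@1, Item 3@1, Item 4@1.
Load per day: day 1: 7, day 2: 6, day 3: 1, day 4: 0, day 5: 0.
Peak is 7.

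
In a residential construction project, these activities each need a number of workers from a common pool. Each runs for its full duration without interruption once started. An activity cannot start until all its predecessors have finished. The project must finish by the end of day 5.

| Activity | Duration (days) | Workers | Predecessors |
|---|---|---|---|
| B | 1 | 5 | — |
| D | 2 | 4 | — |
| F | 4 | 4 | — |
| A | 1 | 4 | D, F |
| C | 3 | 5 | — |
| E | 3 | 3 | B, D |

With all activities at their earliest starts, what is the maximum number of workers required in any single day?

18

Early-start schedule: B@1, D@1, F@1, A@5, C@1, E@3.
Load per day: day 1: 18, day 2: 13, day 3: 12, day 4: 7, day 5: 7.
Peak is 18.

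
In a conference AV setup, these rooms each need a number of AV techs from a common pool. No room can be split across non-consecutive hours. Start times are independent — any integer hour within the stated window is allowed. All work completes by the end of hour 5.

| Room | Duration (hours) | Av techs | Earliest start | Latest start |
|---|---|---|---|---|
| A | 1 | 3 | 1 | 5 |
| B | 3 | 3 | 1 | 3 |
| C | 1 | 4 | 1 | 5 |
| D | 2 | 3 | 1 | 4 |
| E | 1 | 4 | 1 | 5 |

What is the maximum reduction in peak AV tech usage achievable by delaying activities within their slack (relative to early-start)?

Early-start peak: h1:17  h2:6  h3:3  h4:0  h5:0 ⇒ 17.
Leveled (A@1, B@1, C@4, D@2, E@5): h1:6  h2:6  h3:6  h4:4  h5:4 ⇒ 6.
Reduction 17 − 6 = 11.

11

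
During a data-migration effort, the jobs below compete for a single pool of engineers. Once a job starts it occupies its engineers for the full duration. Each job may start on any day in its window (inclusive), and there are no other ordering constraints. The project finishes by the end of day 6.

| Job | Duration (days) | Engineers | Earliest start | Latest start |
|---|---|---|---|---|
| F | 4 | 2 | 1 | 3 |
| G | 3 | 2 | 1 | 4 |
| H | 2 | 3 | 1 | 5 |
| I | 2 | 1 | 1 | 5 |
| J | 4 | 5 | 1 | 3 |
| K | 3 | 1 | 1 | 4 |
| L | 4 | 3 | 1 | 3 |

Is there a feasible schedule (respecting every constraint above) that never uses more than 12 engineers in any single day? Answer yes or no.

Schedule F@1, G@1, H@1, I@1, J@3, K@4, L@1: d1:11  d2:11  d3:12  d4:11  d5:6  d6:6 — peak 12 ≤ 12.

yes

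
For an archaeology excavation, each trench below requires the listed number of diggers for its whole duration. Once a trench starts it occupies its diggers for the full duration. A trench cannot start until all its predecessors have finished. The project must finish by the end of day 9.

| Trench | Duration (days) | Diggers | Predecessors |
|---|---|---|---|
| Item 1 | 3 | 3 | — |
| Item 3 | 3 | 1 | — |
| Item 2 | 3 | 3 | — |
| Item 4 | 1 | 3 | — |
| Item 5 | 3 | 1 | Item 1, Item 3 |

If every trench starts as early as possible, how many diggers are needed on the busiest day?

10

Early-start schedule: Item 1@1, Item 3@1, Item 2@1, Item 4@1, Item 5@4.
Load per day: day 1: 10, day 2: 7, day 3: 7, day 4: 1, day 5: 1, day 6: 1, day 7: 0, day 8: 0, day 9: 0.
Peak is 10.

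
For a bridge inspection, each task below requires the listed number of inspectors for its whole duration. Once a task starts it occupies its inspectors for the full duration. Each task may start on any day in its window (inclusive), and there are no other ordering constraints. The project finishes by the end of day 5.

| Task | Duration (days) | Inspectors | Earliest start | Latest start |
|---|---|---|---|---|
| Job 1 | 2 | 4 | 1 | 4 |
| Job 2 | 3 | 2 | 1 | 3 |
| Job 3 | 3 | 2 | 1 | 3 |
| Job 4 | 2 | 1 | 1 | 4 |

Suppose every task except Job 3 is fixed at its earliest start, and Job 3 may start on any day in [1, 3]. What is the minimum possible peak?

7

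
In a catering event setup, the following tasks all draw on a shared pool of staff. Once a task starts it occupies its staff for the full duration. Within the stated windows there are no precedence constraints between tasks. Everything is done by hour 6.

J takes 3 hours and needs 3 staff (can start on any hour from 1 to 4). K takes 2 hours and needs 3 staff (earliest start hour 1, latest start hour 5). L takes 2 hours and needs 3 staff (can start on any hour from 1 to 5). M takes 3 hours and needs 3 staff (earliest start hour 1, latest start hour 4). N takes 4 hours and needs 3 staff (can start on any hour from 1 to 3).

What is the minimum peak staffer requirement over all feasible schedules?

9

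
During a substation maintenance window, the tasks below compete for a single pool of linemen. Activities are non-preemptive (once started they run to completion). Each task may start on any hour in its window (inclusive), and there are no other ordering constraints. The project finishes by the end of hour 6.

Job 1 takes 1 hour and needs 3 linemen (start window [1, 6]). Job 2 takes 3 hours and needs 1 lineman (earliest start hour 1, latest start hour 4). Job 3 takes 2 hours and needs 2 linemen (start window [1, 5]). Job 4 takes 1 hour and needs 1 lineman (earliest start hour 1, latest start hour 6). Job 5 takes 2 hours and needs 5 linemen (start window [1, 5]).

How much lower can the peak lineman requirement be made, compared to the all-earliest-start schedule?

7

Early-start peak: h1:12  h2:8  h3:1  h4:0  h5:0  h6:0 ⇒ 12.
Leveled (Job 1@1, Job 2@1, Job 3@2, Job 4@1, Job 5@4): h1:5  h2:3  h3:3  h4:5  h5:5  h6:0 ⇒ 5.
Reduction 12 − 5 = 7.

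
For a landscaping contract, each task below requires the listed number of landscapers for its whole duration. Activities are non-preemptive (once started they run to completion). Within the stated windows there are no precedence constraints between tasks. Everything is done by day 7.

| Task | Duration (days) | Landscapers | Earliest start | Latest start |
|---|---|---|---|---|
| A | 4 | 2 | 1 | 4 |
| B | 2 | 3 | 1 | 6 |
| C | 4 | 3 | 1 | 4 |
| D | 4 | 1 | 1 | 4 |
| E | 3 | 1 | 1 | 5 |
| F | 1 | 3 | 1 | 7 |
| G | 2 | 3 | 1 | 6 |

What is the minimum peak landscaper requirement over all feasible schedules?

Early-start (A@1, B@1, C@1, D@1, E@1, F@1, G@1) gives peak 16: d1:16  d2:13  d3:7  d4:6  d5:0  d6:0  d7:0.
Shift C→3, F→5, G→6.
Schedule A@1, B@1, C@3, D@1, E@1, F@5, G@6: d1:7  d2:7  d3:7  d4:6  d5:6  d6:6  d7:3 — peak 7.

7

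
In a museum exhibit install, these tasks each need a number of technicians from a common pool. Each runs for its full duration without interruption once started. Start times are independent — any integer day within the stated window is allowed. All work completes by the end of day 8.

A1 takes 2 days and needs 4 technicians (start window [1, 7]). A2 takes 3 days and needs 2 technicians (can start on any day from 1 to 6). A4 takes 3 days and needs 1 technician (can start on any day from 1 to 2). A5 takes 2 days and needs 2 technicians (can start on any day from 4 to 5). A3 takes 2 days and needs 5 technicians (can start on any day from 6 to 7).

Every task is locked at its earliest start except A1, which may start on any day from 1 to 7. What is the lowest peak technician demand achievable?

6

A1@1: d1:7  d2:7  d3:3  d4:2  d5:2  d6:5  d7:5  d8:0 → peak 7
A1@2: d1:3  d2:7  d3:7  d4:2  d5:2  d6:5  d7:5  d8:0 → peak 7
A1@3: d1:3  d2:3  d3:7  d4:6  d5:2  d6:5  d7:5  d8:0 → peak 7
A1@4: d1:3  d2:3  d3:3  d4:6  d5:6  d6:5  d7:5  d8:0 → peak 6
A1@5: d1:3  d2:3  d3:3  d4:2  d5:6  d6:9  d7:5  d8:0 → peak 9
A1@6: d1:3  d2:3  d3:3  d4:2  d5:2  d6:9  d7:9  d8:0 → peak 9
A1@7: d1:3  d2:3  d3:3  d4:2  d5:2  d6:5  d7:9  d8:4 → peak 9
Best is A1@4, peak 6.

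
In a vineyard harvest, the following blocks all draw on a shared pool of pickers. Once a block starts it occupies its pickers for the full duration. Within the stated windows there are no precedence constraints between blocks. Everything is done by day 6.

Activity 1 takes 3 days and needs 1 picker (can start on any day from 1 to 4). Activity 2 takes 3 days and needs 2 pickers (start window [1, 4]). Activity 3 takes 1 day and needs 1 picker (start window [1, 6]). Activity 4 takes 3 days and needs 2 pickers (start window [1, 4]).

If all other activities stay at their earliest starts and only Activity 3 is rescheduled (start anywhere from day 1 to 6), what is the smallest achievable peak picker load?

Activity 3@1: d1:6  d2:5  d3:5  d4:0  d5:0  d6:0 → peak 6
Activity 3@2: d1:5  d2:6  d3:5  d4:0  d5:0  d6:0 → peak 6
Activity 3@3: d1:5  d2:5  d3:6  d4:0  d5:0  d6:0 → peak 6
Activity 3@4: d1:5  d2:5  d3:5  d4:1  d5:0  d6:0 → peak 5
Activity 3@5: d1:5  d2:5  d3:5  d4:0  d5:1  d6:0 → peak 5
Activity 3@6: d1:5  d2:5  d3:5  d4:0  d5:0  d6:1 → peak 5
Best is Activity 3@4, peak 5.

5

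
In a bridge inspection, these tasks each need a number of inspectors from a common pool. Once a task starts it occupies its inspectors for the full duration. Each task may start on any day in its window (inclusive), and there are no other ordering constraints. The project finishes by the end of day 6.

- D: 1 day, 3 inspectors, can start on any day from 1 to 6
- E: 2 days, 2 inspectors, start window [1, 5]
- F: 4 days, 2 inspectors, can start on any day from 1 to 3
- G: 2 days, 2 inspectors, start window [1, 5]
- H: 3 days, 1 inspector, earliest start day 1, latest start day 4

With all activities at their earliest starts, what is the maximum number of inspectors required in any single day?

Early-start schedule: D@1, E@1, F@1, G@1, H@1.
Load per day: day 1: 10, day 2: 7, day 3: 3, day 4: 2, day 5: 0, day 6: 0.
Peak is 10.

10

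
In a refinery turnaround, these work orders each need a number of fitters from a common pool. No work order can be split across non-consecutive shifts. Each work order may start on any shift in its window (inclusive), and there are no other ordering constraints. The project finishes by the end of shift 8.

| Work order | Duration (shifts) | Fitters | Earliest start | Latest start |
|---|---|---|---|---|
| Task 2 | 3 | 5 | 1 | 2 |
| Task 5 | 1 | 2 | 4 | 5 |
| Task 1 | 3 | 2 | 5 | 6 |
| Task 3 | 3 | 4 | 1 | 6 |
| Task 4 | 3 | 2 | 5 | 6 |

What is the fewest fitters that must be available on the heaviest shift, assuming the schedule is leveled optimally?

Early-start (Task 2@1, Task 5@4, Task 1@5, Task 3@1, Task 4@5) gives peak 9: s1:9  s2:9  s3:9  s4:2  s5:4  s6:4  s7:4  s8:0.
Shift Task 3→4.
Schedule Task 2@1, Task 5@4, Task 1@5, Task 3@4, Task 4@5: s1:5  s2:5  s3:5  s4:6  s5:8  s6:8  s7:4  s8:0 — peak 8.

8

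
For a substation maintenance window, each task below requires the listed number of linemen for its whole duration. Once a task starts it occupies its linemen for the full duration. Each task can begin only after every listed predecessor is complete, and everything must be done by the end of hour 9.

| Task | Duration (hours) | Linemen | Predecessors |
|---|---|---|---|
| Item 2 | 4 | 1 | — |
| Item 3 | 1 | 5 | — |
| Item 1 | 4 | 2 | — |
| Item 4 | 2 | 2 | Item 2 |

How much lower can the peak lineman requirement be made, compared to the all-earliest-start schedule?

Early-start peak: h1:8  h2:3  h3:3  h4:3  h5:2  h6:2  h7:0  h8:0  h9:0 ⇒ 8.
Leveled (Item 2@1, Item 3@5, Item 1@1, Item 4@6): h1:3  h2:3  h3:3  h4:3  h5:5  h6:2  h7:2  h8:0  h9:0 ⇒ 5.
Reduction 8 − 5 = 3.

3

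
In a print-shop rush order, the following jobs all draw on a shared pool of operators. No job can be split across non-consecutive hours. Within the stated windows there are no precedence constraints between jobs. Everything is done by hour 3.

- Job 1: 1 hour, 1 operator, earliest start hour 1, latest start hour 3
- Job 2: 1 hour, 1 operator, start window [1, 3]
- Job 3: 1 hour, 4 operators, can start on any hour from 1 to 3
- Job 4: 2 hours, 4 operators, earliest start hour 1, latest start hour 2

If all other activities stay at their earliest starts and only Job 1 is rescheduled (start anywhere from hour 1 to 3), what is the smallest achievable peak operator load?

9

Job 1@1: h1:10  h2:4  h3:0 → peak 10
Job 1@2: h1:9  h2:5  h3:0 → peak 9
Job 1@3: h1:9  h2:4  h3:1 → peak 9
Best is Job 1@2, peak 9.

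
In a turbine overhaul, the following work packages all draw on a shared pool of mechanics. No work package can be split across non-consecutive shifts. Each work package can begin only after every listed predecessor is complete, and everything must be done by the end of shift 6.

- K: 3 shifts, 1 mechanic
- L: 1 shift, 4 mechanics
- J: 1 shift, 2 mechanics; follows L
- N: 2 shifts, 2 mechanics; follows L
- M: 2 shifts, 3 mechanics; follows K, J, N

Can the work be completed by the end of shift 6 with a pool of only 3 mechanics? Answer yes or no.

Total mechanic-shifts = 19; over 6 shifts the average is 19/6 > 3, so some shift must exceed 3.

no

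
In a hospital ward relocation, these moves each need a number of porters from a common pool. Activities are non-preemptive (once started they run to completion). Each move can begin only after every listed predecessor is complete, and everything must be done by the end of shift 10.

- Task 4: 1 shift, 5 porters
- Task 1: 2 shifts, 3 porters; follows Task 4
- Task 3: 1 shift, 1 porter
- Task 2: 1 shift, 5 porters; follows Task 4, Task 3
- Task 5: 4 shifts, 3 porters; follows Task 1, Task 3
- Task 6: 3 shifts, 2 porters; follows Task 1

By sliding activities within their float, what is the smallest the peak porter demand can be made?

Early-start (Task 4@1, Task 1@2, Task 3@1, Task 2@2, Task 5@4, Task 6@4) gives peak 8: s1:6  s2:8  s3:3  s4:5  s5:5  s6:5  s7:3  s8:0  s9:0  s10:0.
Shift Task 3→2, Task 2→4, Task 5→5, Task 6→5.
Schedule Task 4@1, Task 1@2, Task 3@2, Task 2@4, Task 5@5, Task 6@5: s1:5  s2:4  s3:3  s4:5  s5:5  s6:5  s7:5  s8:3  s9:0  s10:0 — peak 5.

5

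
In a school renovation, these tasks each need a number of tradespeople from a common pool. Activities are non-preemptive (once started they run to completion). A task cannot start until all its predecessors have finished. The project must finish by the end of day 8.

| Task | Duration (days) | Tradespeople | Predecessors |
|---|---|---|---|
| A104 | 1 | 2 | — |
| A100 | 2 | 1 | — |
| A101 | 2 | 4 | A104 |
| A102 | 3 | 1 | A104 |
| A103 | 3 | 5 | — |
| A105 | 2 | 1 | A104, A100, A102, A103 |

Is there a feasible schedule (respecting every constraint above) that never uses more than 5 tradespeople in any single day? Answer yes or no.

The minimum achievable peak is 6; 5 < 6, so no feasible schedule stays within the cap.

no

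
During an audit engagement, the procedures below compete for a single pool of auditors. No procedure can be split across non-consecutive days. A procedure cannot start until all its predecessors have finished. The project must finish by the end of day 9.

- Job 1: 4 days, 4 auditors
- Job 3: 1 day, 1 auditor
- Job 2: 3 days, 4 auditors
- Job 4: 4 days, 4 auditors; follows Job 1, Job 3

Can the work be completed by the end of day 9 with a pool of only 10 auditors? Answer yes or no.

Schedule Job 1@1, Job 3@1, Job 2@2, Job 4@5: d1:5  d2:8  d3:8  d4:8  d5:4  d6:4  d7:4  d8:4  d9:0 — peak 8 ≤ 10.

yes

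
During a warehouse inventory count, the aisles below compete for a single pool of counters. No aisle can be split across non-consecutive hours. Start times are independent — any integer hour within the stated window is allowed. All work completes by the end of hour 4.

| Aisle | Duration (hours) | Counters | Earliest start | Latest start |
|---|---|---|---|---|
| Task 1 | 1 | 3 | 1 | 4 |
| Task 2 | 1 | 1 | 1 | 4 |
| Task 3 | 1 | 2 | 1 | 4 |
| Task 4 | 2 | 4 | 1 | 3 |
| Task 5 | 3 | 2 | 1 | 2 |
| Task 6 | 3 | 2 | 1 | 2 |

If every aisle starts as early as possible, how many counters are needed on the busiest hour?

14

Early-start schedule: Task 1@1, Task 2@1, Task 3@1, Task 4@1, Task 5@1, Task 6@1.
Load per hour: hour 1: 14, hour 2: 8, hour 3: 4, hour 4: 0.
Peak is 14.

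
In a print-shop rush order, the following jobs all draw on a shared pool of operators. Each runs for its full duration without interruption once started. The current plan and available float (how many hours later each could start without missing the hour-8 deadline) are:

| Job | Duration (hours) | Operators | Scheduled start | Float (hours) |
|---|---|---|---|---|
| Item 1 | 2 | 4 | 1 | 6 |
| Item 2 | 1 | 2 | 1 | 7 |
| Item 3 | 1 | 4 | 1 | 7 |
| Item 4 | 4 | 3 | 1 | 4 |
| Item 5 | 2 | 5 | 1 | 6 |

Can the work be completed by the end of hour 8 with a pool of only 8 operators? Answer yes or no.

Schedule Item 1@1, Item 2@1, Item 3@3, Item 4@2, Item 5@6: h1:6  h2:7  h3:7  h4:3  h5:3  h6:5  h7:5  h8:0 — peak 7 ≤ 8.

yes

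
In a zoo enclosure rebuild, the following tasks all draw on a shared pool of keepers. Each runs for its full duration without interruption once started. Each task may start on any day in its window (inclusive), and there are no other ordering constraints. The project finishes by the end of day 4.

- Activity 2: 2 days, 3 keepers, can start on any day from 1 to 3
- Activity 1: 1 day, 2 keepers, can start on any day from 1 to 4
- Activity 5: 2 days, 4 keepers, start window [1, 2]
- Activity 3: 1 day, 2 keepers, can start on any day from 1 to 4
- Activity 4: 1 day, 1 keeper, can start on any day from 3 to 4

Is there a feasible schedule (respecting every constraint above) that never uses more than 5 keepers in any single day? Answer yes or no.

no

The minimum achievable peak is 6; 5 < 6, so no feasible schedule stays within the cap.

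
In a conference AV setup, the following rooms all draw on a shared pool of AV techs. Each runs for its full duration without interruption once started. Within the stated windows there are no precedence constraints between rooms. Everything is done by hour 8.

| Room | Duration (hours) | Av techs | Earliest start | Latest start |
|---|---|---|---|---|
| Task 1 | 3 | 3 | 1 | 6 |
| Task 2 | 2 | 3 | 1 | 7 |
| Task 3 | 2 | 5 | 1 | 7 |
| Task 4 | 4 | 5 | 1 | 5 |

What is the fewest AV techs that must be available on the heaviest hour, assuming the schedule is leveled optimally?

Early-start (Task 1@1, Task 2@1, Task 3@1, Task 4@1) gives peak 16: h1:16  h2:16  h3:8  h4:5  h5:0  h6:0  h7:0  h8:0.
Shift Task 3→3, Task 4→5.
Schedule Task 1@1, Task 2@1, Task 3@3, Task 4@5: h1:6  h2:6  h3:8  h4:5  h5:5  h6:5  h7:5  h8:5 — peak 8.

8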